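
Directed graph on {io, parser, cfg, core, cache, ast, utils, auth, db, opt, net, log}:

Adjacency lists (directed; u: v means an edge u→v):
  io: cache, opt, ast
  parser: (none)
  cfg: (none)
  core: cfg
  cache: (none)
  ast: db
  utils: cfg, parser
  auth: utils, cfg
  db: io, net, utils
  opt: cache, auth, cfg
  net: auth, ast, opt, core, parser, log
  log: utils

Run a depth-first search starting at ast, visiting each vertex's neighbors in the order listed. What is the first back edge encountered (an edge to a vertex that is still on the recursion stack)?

io->ast

DFS from ast (visiting each vertex's neighbors in the order listed); mark gray on enter, black on exit:
ast gray
  db gray
    io gray
      cache gray
      cache black
      opt gray
        opt→cache: cache black — skip
        auth gray
          utils gray
            cfg gray
            cfg black
            parser gray
            parser black
          utils black
          auth→cfg: cfg black — skip
        auth black
        opt→cfg: cfg black — skip
      opt black
      io→ast: ast is gray → back edge
First back edge: io → ast.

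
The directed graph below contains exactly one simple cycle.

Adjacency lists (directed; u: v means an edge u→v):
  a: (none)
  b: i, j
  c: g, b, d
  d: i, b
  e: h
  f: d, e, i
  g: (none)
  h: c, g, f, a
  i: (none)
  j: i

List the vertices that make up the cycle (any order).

e, f, h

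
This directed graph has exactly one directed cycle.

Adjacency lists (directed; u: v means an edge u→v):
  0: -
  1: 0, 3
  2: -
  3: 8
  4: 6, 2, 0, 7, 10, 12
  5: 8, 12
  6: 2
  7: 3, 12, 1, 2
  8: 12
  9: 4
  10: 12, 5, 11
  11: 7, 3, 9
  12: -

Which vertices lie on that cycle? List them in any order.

4, 9, 10, 11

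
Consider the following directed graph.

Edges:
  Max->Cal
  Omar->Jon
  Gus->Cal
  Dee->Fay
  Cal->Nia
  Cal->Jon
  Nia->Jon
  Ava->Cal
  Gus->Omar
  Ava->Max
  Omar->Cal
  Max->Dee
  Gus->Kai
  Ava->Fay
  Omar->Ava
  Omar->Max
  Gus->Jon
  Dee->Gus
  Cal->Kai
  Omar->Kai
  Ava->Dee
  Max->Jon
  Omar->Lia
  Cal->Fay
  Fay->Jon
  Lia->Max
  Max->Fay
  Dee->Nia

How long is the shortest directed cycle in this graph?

For each vertex v, BFS finds the shortest path from v back to v.
The shortest such closed walk is Gus → Omar → Ava → Dee → Gus, length 4.

4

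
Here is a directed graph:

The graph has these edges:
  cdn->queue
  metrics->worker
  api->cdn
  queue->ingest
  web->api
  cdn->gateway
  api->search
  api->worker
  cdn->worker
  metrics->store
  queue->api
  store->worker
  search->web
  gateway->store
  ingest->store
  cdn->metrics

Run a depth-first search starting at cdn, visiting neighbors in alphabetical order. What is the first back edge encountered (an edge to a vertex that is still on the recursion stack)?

api->cdn

DFS from cdn (visiting neighbors in alphabetical order); mark gray on enter, black on exit:
cdn gray
  gateway gray
    store gray
      worker gray
      worker black
    store black
  gateway black
  metrics gray
    metrics→store: store black — skip
    metrics→worker: worker black — skip
  metrics black
  queue gray
    api gray
      api→cdn: cdn is gray → back edge
First back edge: api → cdn.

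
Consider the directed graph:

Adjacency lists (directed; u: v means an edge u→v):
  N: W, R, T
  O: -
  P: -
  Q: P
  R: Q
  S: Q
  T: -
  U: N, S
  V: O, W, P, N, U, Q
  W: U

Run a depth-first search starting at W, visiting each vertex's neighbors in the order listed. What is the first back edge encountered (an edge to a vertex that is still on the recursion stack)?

DFS from W (visiting each vertex's neighbors in the order listed); mark gray on enter, black on exit:
W gray
  U gray
    N gray
      N→W: W is gray → back edge
First back edge: N → W.

N->W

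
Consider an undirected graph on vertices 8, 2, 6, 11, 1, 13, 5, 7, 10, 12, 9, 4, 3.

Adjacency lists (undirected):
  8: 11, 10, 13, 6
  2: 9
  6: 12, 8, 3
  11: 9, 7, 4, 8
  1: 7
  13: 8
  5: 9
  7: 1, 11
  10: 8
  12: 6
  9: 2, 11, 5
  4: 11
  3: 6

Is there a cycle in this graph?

DFS, tracking each vertex's parent; an edge to a visited non-parent vertex closes a cycle.
Start from 9:
visit 9 (parent –)
  visit 2 (parent 9)
    2–9: parent, skip
  visit 11 (parent 9)
    11–9: parent, skip
    visit 7 (parent 11)
      visit 1 (parent 7)
        1–7: parent, skip
      7–11: parent, skip
    visit 4 (parent 11)
      4–11: parent, skip
    visit 8 (parent 11)
      8–11: parent, skip
      visit 10 (parent 8)
        10–8: parent, skip
      visit 13 (parent 8)
        13–8: parent, skip
      visit 6 (parent 8)
        visit 12 (parent 6)
          12–6: parent, skip
        6–8: parent, skip
        visit 3 (parent 6)
          3–6: parent, skip
  visit 5 (parent 9)
    5–9: parent, skip
No non-parent visited neighbor found — the graph is a forest.

No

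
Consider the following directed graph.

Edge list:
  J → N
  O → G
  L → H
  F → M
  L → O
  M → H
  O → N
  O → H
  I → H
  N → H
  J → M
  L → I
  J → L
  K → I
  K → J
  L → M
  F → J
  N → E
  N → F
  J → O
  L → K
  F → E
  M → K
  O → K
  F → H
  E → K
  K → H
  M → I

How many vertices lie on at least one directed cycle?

8

A vertex is on a directed cycle iff it belongs to a strongly connected component of size ≥ 2 (or has a self-loop).
The vertices on cycles are {E, F, J, K, L, M, N, O} — 8 in total.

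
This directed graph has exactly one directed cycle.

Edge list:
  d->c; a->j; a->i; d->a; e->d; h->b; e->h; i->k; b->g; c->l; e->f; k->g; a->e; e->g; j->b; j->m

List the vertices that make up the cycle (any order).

a, d, e

DFS with gray/black marking from a:
a gray
  i gray
    k gray
      g gray
      g black
    k black
  i black
  j gray
    b gray
      b→g: g black — skip
    b black
    m gray
    m black
  j black
  e gray
    e→g: g black — skip
    h gray
      h→b: b black — skip
    h black
    d gray
      d→a: a is gray → back edge
Back edge closes the cycle a → e → d → a; its vertices are {a, d, e}.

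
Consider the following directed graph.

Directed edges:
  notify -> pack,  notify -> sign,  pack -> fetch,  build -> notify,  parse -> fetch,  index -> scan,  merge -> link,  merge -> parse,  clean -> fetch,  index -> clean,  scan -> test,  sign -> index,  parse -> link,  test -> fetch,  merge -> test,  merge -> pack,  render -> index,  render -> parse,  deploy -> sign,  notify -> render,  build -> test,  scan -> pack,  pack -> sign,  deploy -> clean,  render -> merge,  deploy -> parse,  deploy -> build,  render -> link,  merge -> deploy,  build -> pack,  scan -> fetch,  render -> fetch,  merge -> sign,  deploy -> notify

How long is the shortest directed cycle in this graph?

For each vertex v, BFS finds the shortest path from v back to v.
The shortest such closed walk is merge → deploy → notify → render → merge, length 4.

4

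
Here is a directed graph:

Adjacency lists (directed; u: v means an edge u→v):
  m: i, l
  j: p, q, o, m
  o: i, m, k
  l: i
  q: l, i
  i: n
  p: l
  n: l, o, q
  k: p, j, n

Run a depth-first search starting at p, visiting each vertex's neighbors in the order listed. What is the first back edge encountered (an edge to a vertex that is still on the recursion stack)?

n->l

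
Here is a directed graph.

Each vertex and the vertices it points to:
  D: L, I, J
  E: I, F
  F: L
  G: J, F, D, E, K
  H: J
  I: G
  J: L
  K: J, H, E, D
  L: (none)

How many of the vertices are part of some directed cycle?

A vertex is on a directed cycle iff it belongs to a strongly connected component of size ≥ 2 (or has a self-loop).
The vertices on cycles are {D, E, G, I, K} — 5 in total.

5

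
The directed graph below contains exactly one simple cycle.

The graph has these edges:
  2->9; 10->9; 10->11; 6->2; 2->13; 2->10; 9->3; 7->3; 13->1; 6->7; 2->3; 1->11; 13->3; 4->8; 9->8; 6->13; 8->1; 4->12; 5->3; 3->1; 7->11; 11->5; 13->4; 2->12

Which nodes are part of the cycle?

1, 3, 5, 11

DFS with gray/black marking from 11:
11 gray
  5 gray
    3 gray
      1 gray
        1→11: 11 is gray → back edge
Back edge closes the cycle 11 → 5 → 3 → 1 → 11; its vertices are {1, 3, 5, 11}.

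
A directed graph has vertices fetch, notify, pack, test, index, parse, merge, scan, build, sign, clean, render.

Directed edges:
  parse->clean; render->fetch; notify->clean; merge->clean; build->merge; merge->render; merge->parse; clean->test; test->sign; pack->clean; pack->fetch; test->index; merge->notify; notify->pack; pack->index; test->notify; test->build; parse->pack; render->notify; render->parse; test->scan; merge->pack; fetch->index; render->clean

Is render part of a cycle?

Yes

render is on a cycle iff render can reach itself via ≥1 edge.
render → clean → test → build → merge → render — yes.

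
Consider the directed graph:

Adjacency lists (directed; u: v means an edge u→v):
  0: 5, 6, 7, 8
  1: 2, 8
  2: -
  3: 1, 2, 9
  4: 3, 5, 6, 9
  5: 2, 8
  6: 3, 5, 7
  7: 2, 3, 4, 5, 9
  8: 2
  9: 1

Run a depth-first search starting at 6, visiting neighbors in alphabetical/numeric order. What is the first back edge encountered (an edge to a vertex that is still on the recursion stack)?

4→6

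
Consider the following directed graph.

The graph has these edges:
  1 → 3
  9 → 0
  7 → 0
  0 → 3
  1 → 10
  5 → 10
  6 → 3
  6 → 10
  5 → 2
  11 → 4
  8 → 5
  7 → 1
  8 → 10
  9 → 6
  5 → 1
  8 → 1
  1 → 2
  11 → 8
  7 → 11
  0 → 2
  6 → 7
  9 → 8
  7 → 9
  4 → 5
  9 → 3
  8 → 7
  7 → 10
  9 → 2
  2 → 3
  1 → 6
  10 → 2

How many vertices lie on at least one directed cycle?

8

A vertex is on a directed cycle iff it belongs to a strongly connected component of size ≥ 2 (or has a self-loop).
The vertices on cycles are {1, 4, 5, 6, 7, 8, 9, 11} — 8 in total.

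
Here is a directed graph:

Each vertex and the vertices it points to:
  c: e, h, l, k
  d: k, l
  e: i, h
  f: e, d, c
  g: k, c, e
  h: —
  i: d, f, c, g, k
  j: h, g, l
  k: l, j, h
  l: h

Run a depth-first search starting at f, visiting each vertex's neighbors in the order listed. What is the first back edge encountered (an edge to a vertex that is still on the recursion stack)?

DFS from f (visiting each vertex's neighbors in the order listed); mark gray on enter, black on exit:
f gray
  e gray
    i gray
      d gray
        k gray
          l gray
            h gray
            h black
          l black
          j gray
            j→h: h black — skip
            g gray
              g→k: k is gray → back edge
First back edge: g → k.

g->k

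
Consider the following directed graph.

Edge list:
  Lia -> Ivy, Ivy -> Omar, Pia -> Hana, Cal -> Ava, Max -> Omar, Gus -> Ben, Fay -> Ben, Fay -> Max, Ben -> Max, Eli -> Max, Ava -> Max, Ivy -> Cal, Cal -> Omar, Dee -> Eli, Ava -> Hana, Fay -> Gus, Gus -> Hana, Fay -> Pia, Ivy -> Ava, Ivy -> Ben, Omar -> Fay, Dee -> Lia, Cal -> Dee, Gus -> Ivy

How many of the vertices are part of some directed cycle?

A vertex is on a directed cycle iff it belongs to a strongly connected component of size ≥ 2 (or has a self-loop).
The vertices on cycles are {Ava, Ben, Cal, Dee, Eli, Fay, Gus, Ivy, Lia, Max, Omar} — 11 in total.

11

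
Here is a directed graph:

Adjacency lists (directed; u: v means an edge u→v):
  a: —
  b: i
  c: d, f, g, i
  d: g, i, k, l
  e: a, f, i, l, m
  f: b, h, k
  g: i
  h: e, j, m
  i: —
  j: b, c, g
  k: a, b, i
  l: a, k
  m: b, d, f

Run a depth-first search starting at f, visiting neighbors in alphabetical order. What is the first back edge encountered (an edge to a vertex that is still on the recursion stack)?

DFS from f (visiting neighbors in alphabetical order); mark gray on enter, black on exit:
f gray
  b gray
    i gray
    i black
  b black
  h gray
    e gray
      a gray
      a black
      e→f: f is gray → back edge
First back edge: e → f.

e->f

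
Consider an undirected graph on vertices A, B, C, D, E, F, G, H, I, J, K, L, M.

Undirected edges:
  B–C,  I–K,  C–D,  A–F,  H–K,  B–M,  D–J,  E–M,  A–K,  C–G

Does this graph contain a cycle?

No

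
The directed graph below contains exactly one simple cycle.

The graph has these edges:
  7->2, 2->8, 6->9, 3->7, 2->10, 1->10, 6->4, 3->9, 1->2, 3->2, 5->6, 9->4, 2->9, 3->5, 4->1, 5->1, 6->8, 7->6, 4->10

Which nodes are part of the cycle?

1, 2, 4, 9

DFS with gray/black marking from 1:
1 gray
  10 gray
  10 black
  2 gray
    2→10: 10 black — skip
    8 gray
    8 black
    9 gray
      4 gray
        4→1: 1 is gray → back edge
Back edge closes the cycle 1 → 2 → 9 → 4 → 1; its vertices are {1, 2, 4, 9}.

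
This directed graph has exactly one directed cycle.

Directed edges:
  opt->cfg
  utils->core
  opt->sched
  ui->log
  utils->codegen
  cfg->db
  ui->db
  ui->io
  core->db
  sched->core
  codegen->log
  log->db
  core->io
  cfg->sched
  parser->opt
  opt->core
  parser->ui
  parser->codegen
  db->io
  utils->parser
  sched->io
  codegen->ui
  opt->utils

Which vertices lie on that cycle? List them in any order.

DFS with gray/black marking from parser:
parser gray
  codegen gray
    ui gray
      io gray
      io black
      log gray
        db gray
          db→io: io black — skip
        db black
      log black
      ui→db: db black — skip
    ui black
    codegen→log: log black — skip
  codegen black
  opt gray
    core gray
      core→io: io black — skip
      core→db: db black — skip
    core black
    cfg gray
      sched gray
        sched→io: io black — skip
        sched→core: core black — skip
      sched black
      cfg→db: db black — skip
    cfg black
    opt→sched: sched black — skip
    utils gray
      utils→codegen: codegen black — skip
      utils→parser: parser is gray → back edge
Back edge closes the cycle parser → opt → utils → parser; its vertices are {opt, utils, parser}.

opt, utils, parser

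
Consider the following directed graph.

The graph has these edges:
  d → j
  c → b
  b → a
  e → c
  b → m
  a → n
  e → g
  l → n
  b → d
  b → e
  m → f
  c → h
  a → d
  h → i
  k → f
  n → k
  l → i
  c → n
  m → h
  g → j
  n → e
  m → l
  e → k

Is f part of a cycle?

No

f lies on a cycle iff there is a path from f back to itself.
Exploring from f, it never reaches itself; equivalently, its strongly connected component is a singleton.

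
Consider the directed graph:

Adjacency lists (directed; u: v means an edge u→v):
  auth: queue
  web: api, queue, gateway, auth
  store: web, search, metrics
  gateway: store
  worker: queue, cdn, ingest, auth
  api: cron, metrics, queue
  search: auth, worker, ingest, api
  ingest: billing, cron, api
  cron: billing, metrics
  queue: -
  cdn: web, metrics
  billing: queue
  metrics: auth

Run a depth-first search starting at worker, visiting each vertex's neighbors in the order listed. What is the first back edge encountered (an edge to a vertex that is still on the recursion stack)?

DFS from worker (visiting each vertex's neighbors in the order listed); mark gray on enter, black on exit:
worker gray
  queue gray
  queue black
  cdn gray
    web gray
      api gray
        cron gray
          billing gray
            billing→queue: queue black — skip
          billing black
          metrics gray
            auth gray
              auth→queue: queue black — skip
            auth black
          metrics black
        cron black
        api→metrics: metrics black — skip
        api→queue: queue black — skip
      api black
      web→queue: queue black — skip
      gateway gray
        store gray
          store→web: web is gray → back edge
First back edge: store → web.

store→web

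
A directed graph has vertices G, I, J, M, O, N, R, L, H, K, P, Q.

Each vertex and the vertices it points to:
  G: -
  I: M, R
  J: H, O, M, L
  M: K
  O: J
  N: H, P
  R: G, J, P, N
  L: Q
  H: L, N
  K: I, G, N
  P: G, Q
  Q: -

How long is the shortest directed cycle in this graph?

For each vertex v, BFS finds the shortest path from v back to v.
The shortest such closed walk is O → J → O, length 2.

2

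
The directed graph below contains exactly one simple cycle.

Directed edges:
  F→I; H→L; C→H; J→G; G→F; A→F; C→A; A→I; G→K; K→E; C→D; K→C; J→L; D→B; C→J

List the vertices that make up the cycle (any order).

C, G, J, K

DFS with gray/black marking from C:
C gray
  H gray
    L gray
    L black
  H black
  A gray
    F gray
      I gray
      I black
    F black
    A→I: I black — skip
  A black
  D gray
    B gray
    B black
  D black
  J gray
    J→L: L black — skip
    G gray
      G→F: F black — skip
      K gray
        K→C: C is gray → back edge
Back edge closes the cycle C → J → G → K → C; its vertices are {C, G, J, K}.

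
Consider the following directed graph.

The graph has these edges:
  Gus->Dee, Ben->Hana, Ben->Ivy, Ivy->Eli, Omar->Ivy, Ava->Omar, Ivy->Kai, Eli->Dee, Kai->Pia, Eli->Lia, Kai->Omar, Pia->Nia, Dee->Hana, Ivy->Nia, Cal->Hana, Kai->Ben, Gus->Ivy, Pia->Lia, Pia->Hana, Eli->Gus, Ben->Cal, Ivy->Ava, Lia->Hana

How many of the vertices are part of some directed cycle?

7

A vertex is on a directed cycle iff it belongs to a strongly connected component of size ≥ 2 (or has a self-loop).
The vertices on cycles are {Ava, Ben, Eli, Gus, Ivy, Kai, Omar} — 7 in total.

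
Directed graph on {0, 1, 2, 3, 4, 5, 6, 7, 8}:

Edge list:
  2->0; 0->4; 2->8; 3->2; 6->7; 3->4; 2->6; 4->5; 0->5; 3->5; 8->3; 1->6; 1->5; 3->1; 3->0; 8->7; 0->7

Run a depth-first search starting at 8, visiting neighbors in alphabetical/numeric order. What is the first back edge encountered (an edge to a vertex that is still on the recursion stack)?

2→8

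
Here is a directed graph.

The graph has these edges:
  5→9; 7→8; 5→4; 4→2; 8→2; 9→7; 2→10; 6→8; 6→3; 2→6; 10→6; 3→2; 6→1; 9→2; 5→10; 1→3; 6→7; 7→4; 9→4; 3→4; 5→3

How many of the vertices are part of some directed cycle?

A vertex is on a directed cycle iff it belongs to a strongly connected component of size ≥ 2 (or has a self-loop).
The vertices on cycles are {1, 2, 3, 4, 6, 7, 8, 10} — 8 in total.

8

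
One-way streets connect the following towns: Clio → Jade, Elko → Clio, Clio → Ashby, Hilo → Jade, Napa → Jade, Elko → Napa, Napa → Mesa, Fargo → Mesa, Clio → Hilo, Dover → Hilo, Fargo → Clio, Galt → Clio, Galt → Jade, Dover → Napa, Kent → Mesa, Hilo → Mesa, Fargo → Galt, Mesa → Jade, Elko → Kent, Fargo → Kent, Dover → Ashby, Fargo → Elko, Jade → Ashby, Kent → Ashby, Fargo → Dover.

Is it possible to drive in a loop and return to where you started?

No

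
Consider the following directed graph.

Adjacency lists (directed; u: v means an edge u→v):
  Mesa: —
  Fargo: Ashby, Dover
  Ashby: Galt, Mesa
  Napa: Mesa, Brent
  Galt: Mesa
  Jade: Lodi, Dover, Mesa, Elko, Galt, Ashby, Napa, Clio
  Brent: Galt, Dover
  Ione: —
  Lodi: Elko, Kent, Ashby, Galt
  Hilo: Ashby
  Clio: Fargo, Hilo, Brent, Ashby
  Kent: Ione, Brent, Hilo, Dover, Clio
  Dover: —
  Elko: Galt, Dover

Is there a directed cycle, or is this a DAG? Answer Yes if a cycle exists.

No

DFS with white/gray/black marking, starting from Brent:
Brent gray
  Galt gray
    Mesa gray
    Mesa black
  Galt black
  Dover gray
  Dover black
Brent black
Fargo gray
  Ashby gray
    Ashby→Galt: Galt black — skip
    Ashby→Mesa: Mesa black — skip
  Ashby black
  Fargo→Dover: Dover black — skip
Fargo black
Napa gray
  Napa→Mesa: Mesa black — skip
  Napa→Brent: Brent black — skip
Napa black
Jade gray
  Lodi gray
    Elko gray
      Elko→Galt: Galt black — skip
      Elko→Dover: Dover black — skip
    Elko black
    Kent gray
      Ione gray
      Ione black
      Kent→Brent: Brent black — skip
      Hilo gray
        Hilo→Ashby: Ashby black — skip
      Hilo black
      Kent→Dover: Dover black — skip
      Clio gray
        Clio→Fargo: Fargo black — skip
        Clio→Hilo: Hilo black — skip
        Clio→Brent: Brent black — skip
        Clio→Ashby: Ashby black — skip
      Clio black
    Kent black
    Lodi→Ashby: Ashby black — skip
    Lodi→Galt: Galt black — skip
  Lodi black
  Jade→Dover: Dover black — skip
  Jade→Mesa: Mesa black — skip
  Jade→Elko: Elko black — skip
  Jade→Galt: Galt black — skip
  Jade→Ashby: Ashby black — skip
  Jade→Napa: Napa black — skip
  Jade→Clio: Clio black — skip
Jade black
Every edge goes to a white or black vertex — no back edge, so the graph is acyclic.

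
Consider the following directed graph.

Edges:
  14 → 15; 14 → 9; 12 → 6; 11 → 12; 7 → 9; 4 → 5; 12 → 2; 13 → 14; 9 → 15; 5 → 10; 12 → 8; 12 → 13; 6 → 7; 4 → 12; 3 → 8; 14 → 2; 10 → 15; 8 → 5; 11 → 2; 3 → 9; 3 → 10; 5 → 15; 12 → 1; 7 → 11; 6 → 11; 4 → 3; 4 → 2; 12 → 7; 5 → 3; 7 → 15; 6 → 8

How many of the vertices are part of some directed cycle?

7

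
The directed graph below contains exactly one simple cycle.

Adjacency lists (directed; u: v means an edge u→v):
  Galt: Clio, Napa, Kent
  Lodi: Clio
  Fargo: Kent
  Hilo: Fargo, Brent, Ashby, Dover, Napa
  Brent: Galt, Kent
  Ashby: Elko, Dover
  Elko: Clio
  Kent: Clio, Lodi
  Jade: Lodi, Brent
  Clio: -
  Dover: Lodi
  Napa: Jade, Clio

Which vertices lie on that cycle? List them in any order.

DFS with gray/black marking from Napa:
Napa gray
  Jade gray
    Lodi gray
      Clio gray
      Clio black
    Lodi black
    Brent gray
      Galt gray
        Galt→Clio: Clio black — skip
        Galt→Napa: Napa is gray → back edge
Back edge closes the cycle Napa → Jade → Brent → Galt → Napa; its vertices are {Galt, Jade, Napa, Brent}.

Galt, Jade, Napa, Brent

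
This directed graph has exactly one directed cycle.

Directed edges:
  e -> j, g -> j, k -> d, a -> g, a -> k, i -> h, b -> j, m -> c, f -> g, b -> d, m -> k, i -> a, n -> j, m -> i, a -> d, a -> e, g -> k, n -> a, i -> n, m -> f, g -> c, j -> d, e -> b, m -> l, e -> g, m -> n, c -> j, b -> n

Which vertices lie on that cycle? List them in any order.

a, b, e, n

DFS with gray/black marking from a:
a gray
  d gray
  d black
  k gray
    k→d: d black — skip
  k black
  e gray
    j gray
      j→d: d black — skip
    j black
    g gray
      c gray
        c→j: j black — skip
      c black
      g→j: j black — skip
      g→k: k black — skip
    g black
    b gray
      n gray
        n→j: j black — skip
        n→a: a is gray → back edge
Back edge closes the cycle a → e → b → n → a; its vertices are {a, b, e, n}.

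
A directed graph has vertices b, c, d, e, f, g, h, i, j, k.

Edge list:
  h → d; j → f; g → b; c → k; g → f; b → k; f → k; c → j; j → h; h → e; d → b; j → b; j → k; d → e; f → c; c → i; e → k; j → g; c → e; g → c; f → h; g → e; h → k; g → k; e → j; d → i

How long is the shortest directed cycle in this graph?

For each vertex v, BFS finds the shortest path from v back to v.
The shortest such closed walk is g → e → j → g, length 3.

3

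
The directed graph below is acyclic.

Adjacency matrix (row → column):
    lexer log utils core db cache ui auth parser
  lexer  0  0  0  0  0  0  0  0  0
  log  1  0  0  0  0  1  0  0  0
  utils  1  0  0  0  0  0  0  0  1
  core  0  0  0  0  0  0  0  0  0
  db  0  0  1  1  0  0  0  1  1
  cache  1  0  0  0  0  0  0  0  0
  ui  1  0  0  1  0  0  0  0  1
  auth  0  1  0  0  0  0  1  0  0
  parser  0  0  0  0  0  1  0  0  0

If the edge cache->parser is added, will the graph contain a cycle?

Yes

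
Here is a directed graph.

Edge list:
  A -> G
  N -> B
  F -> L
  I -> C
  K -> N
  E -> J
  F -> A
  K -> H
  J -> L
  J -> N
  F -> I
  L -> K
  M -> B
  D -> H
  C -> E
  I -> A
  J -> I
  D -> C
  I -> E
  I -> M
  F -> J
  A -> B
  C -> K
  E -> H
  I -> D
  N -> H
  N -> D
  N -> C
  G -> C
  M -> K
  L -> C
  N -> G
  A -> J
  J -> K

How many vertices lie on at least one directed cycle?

11

A vertex is on a directed cycle iff it belongs to a strongly connected component of size ≥ 2 (or has a self-loop).
The vertices on cycles are {A, C, D, E, G, I, J, K, L, M, N} — 11 in total.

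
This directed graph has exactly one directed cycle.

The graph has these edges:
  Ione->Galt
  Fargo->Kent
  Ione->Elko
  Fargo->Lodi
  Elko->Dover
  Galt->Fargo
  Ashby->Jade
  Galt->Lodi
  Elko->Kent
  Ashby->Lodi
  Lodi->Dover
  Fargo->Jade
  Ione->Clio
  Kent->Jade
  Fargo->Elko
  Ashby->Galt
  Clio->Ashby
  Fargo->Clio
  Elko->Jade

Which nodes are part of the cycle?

DFS with gray/black marking from Clio:
Clio gray
  Ashby gray
    Galt gray
      Fargo gray
        Fargo→Clio: Clio is gray → back edge
Back edge closes the cycle Clio → Ashby → Galt → Fargo → Clio; its vertices are {Clio, Galt, Ashby, Fargo}.

Clio, Galt, Ashby, Fargo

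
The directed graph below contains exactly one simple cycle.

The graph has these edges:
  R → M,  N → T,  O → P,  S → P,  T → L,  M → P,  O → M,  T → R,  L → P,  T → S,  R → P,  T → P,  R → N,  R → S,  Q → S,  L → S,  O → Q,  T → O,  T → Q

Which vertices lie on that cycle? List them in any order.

N, R, T

DFS with gray/black marking from T:
T gray
  L gray
    S gray
      P gray
      P black
    S black
    L→P: P black — skip
  L black
  R gray
    R→P: P black — skip
    M gray
      M→P: P black — skip
    M black
    R→S: S black — skip
    N gray
      N→T: T is gray → back edge
Back edge closes the cycle T → R → N → T; its vertices are {N, R, T}.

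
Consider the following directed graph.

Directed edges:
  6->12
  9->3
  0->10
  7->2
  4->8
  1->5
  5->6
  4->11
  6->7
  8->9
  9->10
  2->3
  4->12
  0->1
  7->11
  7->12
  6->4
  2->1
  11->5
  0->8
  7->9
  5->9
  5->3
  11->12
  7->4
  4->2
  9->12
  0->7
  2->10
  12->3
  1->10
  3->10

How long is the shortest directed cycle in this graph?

For each vertex v, BFS finds the shortest path from v back to v.
The shortest such closed walk is 7 → 11 → 5 → 6 → 7, length 4.

4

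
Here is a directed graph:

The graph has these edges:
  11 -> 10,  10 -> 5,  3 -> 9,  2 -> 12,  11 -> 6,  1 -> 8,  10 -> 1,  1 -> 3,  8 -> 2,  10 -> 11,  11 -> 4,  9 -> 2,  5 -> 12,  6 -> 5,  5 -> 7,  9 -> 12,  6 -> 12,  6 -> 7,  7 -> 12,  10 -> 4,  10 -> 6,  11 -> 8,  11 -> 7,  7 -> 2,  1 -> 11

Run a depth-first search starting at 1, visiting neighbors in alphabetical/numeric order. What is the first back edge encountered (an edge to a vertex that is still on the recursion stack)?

DFS from 1 (visiting neighbors in alphabetical/numeric order); mark gray on enter, black on exit:
1 gray
  3 gray
    9 gray
      2 gray
        12 gray
        12 black
      2 black
      9→12: 12 black — skip
    9 black
  3 black
  8 gray
    8→2: 2 black — skip
  8 black
  11 gray
    4 gray
    4 black
    6 gray
      5 gray
        7 gray
          7→2: 2 black — skip
          7→12: 12 black — skip
        7 black
        5→12: 12 black — skip
      5 black
      6→7: 7 black — skip
      6→12: 12 black — skip
    6 black
    11→7: 7 black — skip
    11→8: 8 black — skip
    10 gray
      10→1: 1 is gray → back edge
First back edge: 10 → 1.

10->1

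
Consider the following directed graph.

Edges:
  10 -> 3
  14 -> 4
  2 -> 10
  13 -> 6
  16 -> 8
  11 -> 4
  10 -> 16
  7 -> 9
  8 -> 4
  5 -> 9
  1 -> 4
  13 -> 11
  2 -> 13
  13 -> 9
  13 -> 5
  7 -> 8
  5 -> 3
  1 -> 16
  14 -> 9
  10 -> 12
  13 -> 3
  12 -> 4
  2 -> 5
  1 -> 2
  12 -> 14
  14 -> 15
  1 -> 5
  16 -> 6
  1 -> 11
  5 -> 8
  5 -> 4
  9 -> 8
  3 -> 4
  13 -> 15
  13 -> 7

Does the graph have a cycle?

No

DFS with white/gray/black marking, starting from 10:
10 gray
  3 gray
    4 gray
    4 black
  3 black
  12 gray
    14 gray
      15 gray
      15 black
      9 gray
        8 gray
          8→4: 4 black — skip
        8 black
      9 black
      14→4: 4 black — skip
    14 black
    12→4: 4 black — skip
  12 black
  16 gray
    6 gray
    6 black
    16→8: 8 black — skip
  16 black
10 black
13 gray
  11 gray
    11→4: 4 black — skip
  11 black
  7 gray
    7→8: 8 black — skip
    7→9: 9 black — skip
  7 black
  13→6: 6 black — skip
  13→3: 3 black — skip
  13→9: 9 black — skip
  5 gray
    5→4: 4 black — skip
    5→8: 8 black — skip
    5→9: 9 black — skip
    5→3: 3 black — skip
  5 black
  13→15: 15 black — skip
13 black
2 gray
  2→5: 5 black — skip
  2→10: 10 black — skip
  2→13: 13 black — skip
2 black
1 gray
  1→16: 16 black — skip
  1→2: 2 black — skip
  1→4: 4 black — skip
  1→11: 11 black — skip
  1→5: 5 black — skip
1 black
Every edge goes to a white or black vertex — no back edge, so the graph is acyclic.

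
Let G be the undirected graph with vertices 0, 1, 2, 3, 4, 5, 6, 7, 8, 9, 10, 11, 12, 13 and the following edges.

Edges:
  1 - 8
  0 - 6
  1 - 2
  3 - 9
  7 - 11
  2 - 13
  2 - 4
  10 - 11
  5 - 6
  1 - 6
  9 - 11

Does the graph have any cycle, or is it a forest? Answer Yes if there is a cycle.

DFS, tracking each vertex's parent; an edge to a visited non-parent vertex closes a cycle.
Start from 7:
visit 7 (parent –)
  visit 11 (parent 7)
    visit 10 (parent 11)
      10–11: parent, skip
    11–7: parent, skip
    visit 9 (parent 11)
      9–11: parent, skip
      visit 3 (parent 9)
        3–9: parent, skip
visit 0 (parent –)
  visit 6 (parent 0)
    visit 5 (parent 6)
      5–6: parent, skip
    6–0: parent, skip
    visit 1 (parent 6)
      1–6: parent, skip
      visit 8 (parent 1)
        8–1: parent, skip
      visit 2 (parent 1)
        2–1: parent, skip
        visit 13 (parent 2)
          13–2: parent, skip
        visit 4 (parent 2)
          4–2: parent, skip
visit 12 (parent –)
No non-parent visited neighbor found — the graph is a forest.

No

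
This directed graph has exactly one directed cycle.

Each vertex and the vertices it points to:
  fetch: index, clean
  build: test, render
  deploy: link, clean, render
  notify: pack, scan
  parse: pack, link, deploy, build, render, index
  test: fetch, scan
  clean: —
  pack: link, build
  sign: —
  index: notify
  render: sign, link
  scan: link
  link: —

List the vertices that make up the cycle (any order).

pack, test, build, fetch, index, notify

DFS with gray/black marking from build:
build gray
  test gray
    fetch gray
      index gray
        notify gray
          pack gray
            link gray
            link black
            pack→build: build is gray → back edge
Back edge closes the cycle build → test → fetch → index → notify → pack → build; its vertices are {pack, test, build, fetch, index, notify}.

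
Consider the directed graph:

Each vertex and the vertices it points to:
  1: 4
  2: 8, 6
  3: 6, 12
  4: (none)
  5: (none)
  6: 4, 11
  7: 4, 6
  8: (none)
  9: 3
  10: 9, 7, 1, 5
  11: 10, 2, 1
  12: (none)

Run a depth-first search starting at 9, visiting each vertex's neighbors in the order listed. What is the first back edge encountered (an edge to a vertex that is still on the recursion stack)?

DFS from 9 (visiting each vertex's neighbors in the order listed); mark gray on enter, black on exit:
9 gray
  3 gray
    6 gray
      4 gray
      4 black
      11 gray
        10 gray
          10→9: 9 is gray → back edge
First back edge: 10 → 9.

10->9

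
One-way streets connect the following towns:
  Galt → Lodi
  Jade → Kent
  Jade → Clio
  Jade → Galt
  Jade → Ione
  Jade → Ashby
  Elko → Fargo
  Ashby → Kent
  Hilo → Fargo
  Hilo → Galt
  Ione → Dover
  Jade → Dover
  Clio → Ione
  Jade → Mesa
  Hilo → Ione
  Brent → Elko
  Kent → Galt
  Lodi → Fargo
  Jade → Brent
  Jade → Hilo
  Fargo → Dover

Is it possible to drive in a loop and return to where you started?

No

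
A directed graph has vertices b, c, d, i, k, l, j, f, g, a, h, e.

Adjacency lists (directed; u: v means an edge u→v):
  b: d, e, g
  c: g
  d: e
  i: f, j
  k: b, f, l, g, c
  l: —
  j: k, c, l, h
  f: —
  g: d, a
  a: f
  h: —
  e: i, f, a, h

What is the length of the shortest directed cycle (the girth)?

5

For each vertex v, BFS finds the shortest path from v back to v.
The shortest such closed walk is j → k → b → e → i → j, length 5.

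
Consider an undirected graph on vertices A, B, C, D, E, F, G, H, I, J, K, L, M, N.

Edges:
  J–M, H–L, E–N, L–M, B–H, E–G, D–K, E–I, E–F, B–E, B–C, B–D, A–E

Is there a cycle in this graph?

No

DFS, tracking each vertex's parent; an edge to a visited non-parent vertex closes a cycle.
Start from K:
visit K (parent –)
  visit D (parent K)
    D–K: parent, skip
    visit B (parent D)
      B–D: parent, skip
      visit E (parent B)
        visit A (parent E)
          A–E: parent, skip
        visit I (parent E)
          I–E: parent, skip
        visit F (parent E)
          F–E: parent, skip
        E–B: parent, skip
        visit G (parent E)
          G–E: parent, skip
        visit N (parent E)
          N–E: parent, skip
      visit C (parent B)
        C–B: parent, skip
      visit H (parent B)
        visit L (parent H)
          L–H: parent, skip
          visit M (parent L)
            M–L: parent, skip
            visit J (parent M)
              J–M: parent, skip
        H–B: parent, skip
No non-parent visited neighbor found — the graph is a forest.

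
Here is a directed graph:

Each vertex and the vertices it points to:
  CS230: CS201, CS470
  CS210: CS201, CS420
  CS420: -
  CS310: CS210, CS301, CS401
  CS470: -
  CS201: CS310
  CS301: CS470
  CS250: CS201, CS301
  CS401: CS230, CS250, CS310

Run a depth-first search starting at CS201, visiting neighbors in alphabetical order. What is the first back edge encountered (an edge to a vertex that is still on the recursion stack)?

CS210->CS201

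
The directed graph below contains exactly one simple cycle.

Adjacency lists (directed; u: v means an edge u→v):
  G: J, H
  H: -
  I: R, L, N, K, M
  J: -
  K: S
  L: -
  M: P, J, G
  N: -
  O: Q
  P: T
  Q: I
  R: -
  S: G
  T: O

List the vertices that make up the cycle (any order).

I, M, O, P, Q, T

DFS with gray/black marking from I:
I gray
  R gray
  R black
  L gray
  L black
  N gray
  N black
  K gray
    S gray
      G gray
        J gray
        J black
        H gray
        H black
      G black
    S black
  K black
  M gray
    P gray
      T gray
        O gray
          Q gray
            Q→I: I is gray → back edge
Back edge closes the cycle I → M → P → T → O → Q → I; its vertices are {I, M, O, P, Q, T}.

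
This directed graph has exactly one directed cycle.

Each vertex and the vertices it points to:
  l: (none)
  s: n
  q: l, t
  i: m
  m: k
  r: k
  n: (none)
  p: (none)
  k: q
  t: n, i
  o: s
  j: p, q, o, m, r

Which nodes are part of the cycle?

i, k, m, q, t

DFS with gray/black marking from q:
q gray
  l gray
  l black
  t gray
    n gray
    n black
    i gray
      m gray
        k gray
          k→q: q is gray → back edge
Back edge closes the cycle q → t → i → m → k → q; its vertices are {i, k, m, q, t}.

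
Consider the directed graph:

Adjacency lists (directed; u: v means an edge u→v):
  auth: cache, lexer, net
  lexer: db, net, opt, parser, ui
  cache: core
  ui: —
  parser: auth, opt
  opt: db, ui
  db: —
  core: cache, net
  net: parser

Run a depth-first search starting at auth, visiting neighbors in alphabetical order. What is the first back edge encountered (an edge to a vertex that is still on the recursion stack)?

DFS from auth (visiting neighbors in alphabetical order); mark gray on enter, black on exit:
auth gray
  cache gray
    core gray
      core→cache: cache is gray → back edge
First back edge: core → cache.

core→cache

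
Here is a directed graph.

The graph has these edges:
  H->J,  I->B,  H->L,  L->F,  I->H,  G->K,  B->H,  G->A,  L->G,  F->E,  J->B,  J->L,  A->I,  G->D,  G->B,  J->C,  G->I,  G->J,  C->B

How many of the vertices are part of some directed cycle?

A vertex is on a directed cycle iff it belongs to a strongly connected component of size ≥ 2 (or has a self-loop).
The vertices on cycles are {A, B, C, G, H, I, J, L} — 8 in total.

8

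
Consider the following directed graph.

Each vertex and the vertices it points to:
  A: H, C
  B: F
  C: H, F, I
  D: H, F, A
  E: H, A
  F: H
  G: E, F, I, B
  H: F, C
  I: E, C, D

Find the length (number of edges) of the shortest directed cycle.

For each vertex v, BFS finds the shortest path from v back to v.
The shortest such closed walk is I → C → I, length 2.

2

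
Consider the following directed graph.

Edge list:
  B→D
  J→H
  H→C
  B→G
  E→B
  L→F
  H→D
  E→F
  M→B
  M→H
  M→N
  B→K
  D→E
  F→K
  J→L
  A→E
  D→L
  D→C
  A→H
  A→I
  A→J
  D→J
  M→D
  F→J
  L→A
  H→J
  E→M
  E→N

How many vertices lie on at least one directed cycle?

A vertex is on a directed cycle iff it belongs to a strongly connected component of size ≥ 2 (or has a self-loop).
The vertices on cycles are {A, B, D, E, F, H, J, L, M} — 9 in total.

9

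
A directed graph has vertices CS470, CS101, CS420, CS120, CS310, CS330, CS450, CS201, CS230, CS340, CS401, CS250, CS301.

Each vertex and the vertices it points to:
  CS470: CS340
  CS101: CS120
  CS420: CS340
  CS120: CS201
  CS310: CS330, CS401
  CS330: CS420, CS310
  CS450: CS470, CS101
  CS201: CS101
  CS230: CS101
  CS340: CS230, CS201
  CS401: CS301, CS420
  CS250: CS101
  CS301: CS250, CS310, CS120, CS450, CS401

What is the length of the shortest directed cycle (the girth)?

For each vertex v, BFS finds the shortest path from v back to v.
The shortest such closed walk is CS301 → CS401 → CS301, length 2.

2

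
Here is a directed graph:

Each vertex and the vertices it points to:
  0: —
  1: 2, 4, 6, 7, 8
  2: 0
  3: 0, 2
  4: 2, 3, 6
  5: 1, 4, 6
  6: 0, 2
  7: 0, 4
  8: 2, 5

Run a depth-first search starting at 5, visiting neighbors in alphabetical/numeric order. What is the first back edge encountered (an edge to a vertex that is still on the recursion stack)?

8->5

DFS from 5 (visiting neighbors in alphabetical/numeric order); mark gray on enter, black on exit:
5 gray
  1 gray
    2 gray
      0 gray
      0 black
    2 black
    4 gray
      4→2: 2 black — skip
      3 gray
        3→0: 0 black — skip
        3→2: 2 black — skip
      3 black
      6 gray
        6→0: 0 black — skip
        6→2: 2 black — skip
      6 black
    4 black
    1→6: 6 black — skip
    7 gray
      7→0: 0 black — skip
      7→4: 4 black — skip
    7 black
    8 gray
      8→2: 2 black — skip
      8→5: 5 is gray → back edge
First back edge: 8 → 5.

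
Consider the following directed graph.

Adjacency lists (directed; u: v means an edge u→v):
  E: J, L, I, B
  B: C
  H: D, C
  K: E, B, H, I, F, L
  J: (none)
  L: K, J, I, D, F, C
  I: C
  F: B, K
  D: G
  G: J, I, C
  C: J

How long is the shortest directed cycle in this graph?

2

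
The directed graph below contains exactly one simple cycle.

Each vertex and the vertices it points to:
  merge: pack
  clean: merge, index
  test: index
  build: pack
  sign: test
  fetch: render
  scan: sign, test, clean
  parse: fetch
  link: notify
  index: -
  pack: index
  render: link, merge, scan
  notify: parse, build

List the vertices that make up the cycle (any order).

DFS with gray/black marking from fetch:
fetch gray
  render gray
    link gray
      notify gray
        parse gray
          parse→fetch: fetch is gray → back edge
Back edge closes the cycle fetch → render → link → notify → parse → fetch; its vertices are {link, fetch, parse, notify, render}.

link, fetch, parse, notify, render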